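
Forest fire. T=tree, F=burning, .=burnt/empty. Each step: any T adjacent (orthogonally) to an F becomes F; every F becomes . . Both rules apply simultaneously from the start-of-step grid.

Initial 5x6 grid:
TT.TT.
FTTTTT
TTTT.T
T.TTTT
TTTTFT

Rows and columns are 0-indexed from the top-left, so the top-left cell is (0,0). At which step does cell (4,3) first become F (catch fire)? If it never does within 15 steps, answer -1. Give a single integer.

Step 1: cell (4,3)='F' (+6 fires, +2 burnt)
  -> target ignites at step 1
Step 2: cell (4,3)='.' (+7 fires, +6 burnt)
Step 3: cell (4,3)='.' (+7 fires, +7 burnt)
Step 4: cell (4,3)='.' (+3 fires, +7 burnt)
Step 5: cell (4,3)='.' (+1 fires, +3 burnt)
Step 6: cell (4,3)='.' (+0 fires, +1 burnt)
  fire out at step 6

1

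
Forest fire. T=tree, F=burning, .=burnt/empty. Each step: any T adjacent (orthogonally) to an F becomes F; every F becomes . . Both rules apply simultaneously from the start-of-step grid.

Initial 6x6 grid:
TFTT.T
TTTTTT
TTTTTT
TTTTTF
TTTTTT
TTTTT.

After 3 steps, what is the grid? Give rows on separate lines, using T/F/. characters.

Step 1: 6 trees catch fire, 2 burn out
  F.FT.T
  TFTTTT
  TTTTTF
  TTTTF.
  TTTTTF
  TTTTT.
Step 2: 8 trees catch fire, 6 burn out
  ...F.T
  F.FTTF
  TFTTF.
  TTTF..
  TTTTF.
  TTTTT.
Step 3: 10 trees catch fire, 8 burn out
  .....F
  ...FF.
  F.FF..
  TFF...
  TTTF..
  TTTTF.

.....F
...FF.
F.FF..
TFF...
TTTF..
TTTTF.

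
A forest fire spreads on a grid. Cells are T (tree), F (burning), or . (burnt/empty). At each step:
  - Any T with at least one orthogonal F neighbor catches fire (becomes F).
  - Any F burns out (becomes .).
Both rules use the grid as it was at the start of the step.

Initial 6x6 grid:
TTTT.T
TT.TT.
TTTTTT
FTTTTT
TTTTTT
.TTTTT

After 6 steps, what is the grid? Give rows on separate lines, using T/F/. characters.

Step 1: 3 trees catch fire, 1 burn out
  TTTT.T
  TT.TT.
  FTTTTT
  .FTTTT
  FTTTTT
  .TTTTT
Step 2: 4 trees catch fire, 3 burn out
  TTTT.T
  FT.TT.
  .FTTTT
  ..FTTT
  .FTTTT
  .TTTTT
Step 3: 6 trees catch fire, 4 burn out
  FTTT.T
  .F.TT.
  ..FTTT
  ...FTT
  ..FTTT
  .FTTTT
Step 4: 5 trees catch fire, 6 burn out
  .FTT.T
  ...TT.
  ...FTT
  ....FT
  ...FTT
  ..FTTT
Step 5: 6 trees catch fire, 5 burn out
  ..FT.T
  ...FT.
  ....FT
  .....F
  ....FT
  ...FTT
Step 6: 5 trees catch fire, 6 burn out
  ...F.T
  ....F.
  .....F
  ......
  .....F
  ....FT

...F.T
....F.
.....F
......
.....F
....FT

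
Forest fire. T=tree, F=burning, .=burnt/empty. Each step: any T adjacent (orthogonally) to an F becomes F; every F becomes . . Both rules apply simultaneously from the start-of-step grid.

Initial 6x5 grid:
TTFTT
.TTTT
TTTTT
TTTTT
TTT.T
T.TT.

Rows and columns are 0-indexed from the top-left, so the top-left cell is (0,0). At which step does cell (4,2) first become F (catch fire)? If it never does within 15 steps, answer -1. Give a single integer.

Step 1: cell (4,2)='T' (+3 fires, +1 burnt)
Step 2: cell (4,2)='T' (+5 fires, +3 burnt)
Step 3: cell (4,2)='T' (+4 fires, +5 burnt)
Step 4: cell (4,2)='F' (+5 fires, +4 burnt)
  -> target ignites at step 4
Step 5: cell (4,2)='.' (+4 fires, +5 burnt)
Step 6: cell (4,2)='.' (+3 fires, +4 burnt)
Step 7: cell (4,2)='.' (+1 fires, +3 burnt)
Step 8: cell (4,2)='.' (+0 fires, +1 burnt)
  fire out at step 8

4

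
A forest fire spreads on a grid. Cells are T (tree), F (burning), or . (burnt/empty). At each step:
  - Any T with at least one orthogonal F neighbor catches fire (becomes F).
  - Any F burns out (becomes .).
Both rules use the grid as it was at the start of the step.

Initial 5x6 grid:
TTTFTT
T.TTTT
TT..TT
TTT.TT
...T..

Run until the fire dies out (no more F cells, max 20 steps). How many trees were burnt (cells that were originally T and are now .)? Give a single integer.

Answer: 19

Derivation:
Step 1: +3 fires, +1 burnt (F count now 3)
Step 2: +4 fires, +3 burnt (F count now 4)
Step 3: +3 fires, +4 burnt (F count now 3)
Step 4: +3 fires, +3 burnt (F count now 3)
Step 5: +2 fires, +3 burnt (F count now 2)
Step 6: +2 fires, +2 burnt (F count now 2)
Step 7: +1 fires, +2 burnt (F count now 1)
Step 8: +1 fires, +1 burnt (F count now 1)
Step 9: +0 fires, +1 burnt (F count now 0)
Fire out after step 9
Initially T: 20, now '.': 29
Total burnt (originally-T cells now '.'): 19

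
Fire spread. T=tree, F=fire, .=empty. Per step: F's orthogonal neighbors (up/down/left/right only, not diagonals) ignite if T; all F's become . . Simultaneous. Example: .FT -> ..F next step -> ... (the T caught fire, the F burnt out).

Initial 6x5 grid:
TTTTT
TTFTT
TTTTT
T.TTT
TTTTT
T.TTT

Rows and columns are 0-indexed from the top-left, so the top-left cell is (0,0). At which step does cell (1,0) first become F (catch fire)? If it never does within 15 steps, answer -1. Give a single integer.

Step 1: cell (1,0)='T' (+4 fires, +1 burnt)
Step 2: cell (1,0)='F' (+7 fires, +4 burnt)
  -> target ignites at step 2
Step 3: cell (1,0)='.' (+6 fires, +7 burnt)
Step 4: cell (1,0)='.' (+5 fires, +6 burnt)
Step 5: cell (1,0)='.' (+3 fires, +5 burnt)
Step 6: cell (1,0)='.' (+2 fires, +3 burnt)
Step 7: cell (1,0)='.' (+0 fires, +2 burnt)
  fire out at step 7

2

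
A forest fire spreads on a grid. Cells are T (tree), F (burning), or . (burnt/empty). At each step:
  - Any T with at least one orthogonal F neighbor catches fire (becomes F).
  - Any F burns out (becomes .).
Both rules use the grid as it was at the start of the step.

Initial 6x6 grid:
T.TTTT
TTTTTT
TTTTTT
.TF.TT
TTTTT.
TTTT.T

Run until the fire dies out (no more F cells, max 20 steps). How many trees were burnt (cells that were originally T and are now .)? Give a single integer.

Step 1: +3 fires, +1 burnt (F count now 3)
Step 2: +6 fires, +3 burnt (F count now 6)
Step 3: +9 fires, +6 burnt (F count now 9)
Step 4: +6 fires, +9 burnt (F count now 6)
Step 5: +4 fires, +6 burnt (F count now 4)
Step 6: +1 fires, +4 burnt (F count now 1)
Step 7: +0 fires, +1 burnt (F count now 0)
Fire out after step 7
Initially T: 30, now '.': 35
Total burnt (originally-T cells now '.'): 29

Answer: 29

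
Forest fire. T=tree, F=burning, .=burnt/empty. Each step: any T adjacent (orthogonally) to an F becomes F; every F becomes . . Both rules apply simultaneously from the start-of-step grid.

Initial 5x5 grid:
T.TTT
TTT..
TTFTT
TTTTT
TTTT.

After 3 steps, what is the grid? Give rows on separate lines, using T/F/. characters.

Step 1: 4 trees catch fire, 1 burn out
  T.TTT
  TTF..
  TF.FT
  TTFTT
  TTTT.
Step 2: 7 trees catch fire, 4 burn out
  T.FTT
  TF...
  F...F
  TF.FT
  TTFT.
Step 3: 6 trees catch fire, 7 burn out
  T..FT
  F....
  .....
  F...F
  TF.F.

T..FT
F....
.....
F...F
TF.F.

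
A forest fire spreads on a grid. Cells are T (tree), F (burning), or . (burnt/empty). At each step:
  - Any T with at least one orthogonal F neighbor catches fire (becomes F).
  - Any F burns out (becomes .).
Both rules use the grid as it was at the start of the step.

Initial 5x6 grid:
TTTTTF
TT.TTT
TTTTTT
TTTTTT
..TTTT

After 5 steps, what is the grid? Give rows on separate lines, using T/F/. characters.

Step 1: 2 trees catch fire, 1 burn out
  TTTTF.
  TT.TTF
  TTTTTT
  TTTTTT
  ..TTTT
Step 2: 3 trees catch fire, 2 burn out
  TTTF..
  TT.TF.
  TTTTTF
  TTTTTT
  ..TTTT
Step 3: 4 trees catch fire, 3 burn out
  TTF...
  TT.F..
  TTTTF.
  TTTTTF
  ..TTTT
Step 4: 4 trees catch fire, 4 burn out
  TF....
  TT....
  TTTF..
  TTTTF.
  ..TTTF
Step 5: 5 trees catch fire, 4 burn out
  F.....
  TF....
  TTF...
  TTTF..
  ..TTF.

F.....
TF....
TTF...
TTTF..
..TTF.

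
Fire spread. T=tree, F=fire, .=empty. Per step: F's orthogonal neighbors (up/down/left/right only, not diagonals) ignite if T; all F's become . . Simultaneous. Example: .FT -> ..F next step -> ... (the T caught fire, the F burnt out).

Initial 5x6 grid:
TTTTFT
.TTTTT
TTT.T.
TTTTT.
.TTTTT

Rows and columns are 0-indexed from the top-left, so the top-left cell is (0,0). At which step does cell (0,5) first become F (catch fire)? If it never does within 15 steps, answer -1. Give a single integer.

Step 1: cell (0,5)='F' (+3 fires, +1 burnt)
  -> target ignites at step 1
Step 2: cell (0,5)='.' (+4 fires, +3 burnt)
Step 3: cell (0,5)='.' (+3 fires, +4 burnt)
Step 4: cell (0,5)='.' (+5 fires, +3 burnt)
Step 5: cell (0,5)='.' (+4 fires, +5 burnt)
Step 6: cell (0,5)='.' (+3 fires, +4 burnt)
Step 7: cell (0,5)='.' (+2 fires, +3 burnt)
Step 8: cell (0,5)='.' (+0 fires, +2 burnt)
  fire out at step 8

1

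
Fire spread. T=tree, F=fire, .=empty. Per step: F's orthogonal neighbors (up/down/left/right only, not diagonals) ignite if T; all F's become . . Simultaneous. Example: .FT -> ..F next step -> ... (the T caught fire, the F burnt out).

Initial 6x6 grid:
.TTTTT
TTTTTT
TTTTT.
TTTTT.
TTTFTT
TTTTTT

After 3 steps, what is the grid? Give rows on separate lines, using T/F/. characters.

Step 1: 4 trees catch fire, 1 burn out
  .TTTTT
  TTTTTT
  TTTTT.
  TTTFT.
  TTF.FT
  TTTFTT
Step 2: 7 trees catch fire, 4 burn out
  .TTTTT
  TTTTTT
  TTTFT.
  TTF.F.
  TF...F
  TTF.FT
Step 3: 7 trees catch fire, 7 burn out
  .TTTTT
  TTTFTT
  TTF.F.
  TF....
  F.....
  TF...F

.TTTTT
TTTFTT
TTF.F.
TF....
F.....
TF...F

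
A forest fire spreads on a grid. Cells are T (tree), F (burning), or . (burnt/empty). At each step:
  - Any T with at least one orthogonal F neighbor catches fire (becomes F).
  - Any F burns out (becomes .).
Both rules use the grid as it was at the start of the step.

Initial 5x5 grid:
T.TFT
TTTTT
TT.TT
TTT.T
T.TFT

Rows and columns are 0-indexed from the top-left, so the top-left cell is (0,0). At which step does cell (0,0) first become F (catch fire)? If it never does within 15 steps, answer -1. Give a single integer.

Step 1: cell (0,0)='T' (+5 fires, +2 burnt)
Step 2: cell (0,0)='T' (+5 fires, +5 burnt)
Step 3: cell (0,0)='T' (+3 fires, +5 burnt)
Step 4: cell (0,0)='T' (+3 fires, +3 burnt)
Step 5: cell (0,0)='F' (+3 fires, +3 burnt)
  -> target ignites at step 5
Step 6: cell (0,0)='.' (+0 fires, +3 burnt)
  fire out at step 6

5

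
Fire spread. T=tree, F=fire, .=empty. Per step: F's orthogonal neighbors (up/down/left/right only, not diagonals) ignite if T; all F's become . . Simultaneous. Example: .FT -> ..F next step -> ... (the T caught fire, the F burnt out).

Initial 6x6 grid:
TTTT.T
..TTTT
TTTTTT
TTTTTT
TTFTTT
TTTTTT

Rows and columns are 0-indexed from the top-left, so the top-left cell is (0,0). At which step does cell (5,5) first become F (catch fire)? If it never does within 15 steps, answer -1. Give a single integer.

Step 1: cell (5,5)='T' (+4 fires, +1 burnt)
Step 2: cell (5,5)='T' (+7 fires, +4 burnt)
Step 3: cell (5,5)='T' (+8 fires, +7 burnt)
Step 4: cell (5,5)='F' (+6 fires, +8 burnt)
  -> target ignites at step 4
Step 5: cell (5,5)='.' (+4 fires, +6 burnt)
Step 6: cell (5,5)='.' (+2 fires, +4 burnt)
Step 7: cell (5,5)='.' (+1 fires, +2 burnt)
Step 8: cell (5,5)='.' (+0 fires, +1 burnt)
  fire out at step 8

4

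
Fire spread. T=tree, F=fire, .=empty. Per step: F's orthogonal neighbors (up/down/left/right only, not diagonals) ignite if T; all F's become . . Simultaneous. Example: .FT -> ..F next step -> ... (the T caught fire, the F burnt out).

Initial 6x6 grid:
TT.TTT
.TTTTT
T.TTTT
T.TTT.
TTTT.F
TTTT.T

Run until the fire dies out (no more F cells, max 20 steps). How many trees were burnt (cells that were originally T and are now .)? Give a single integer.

Answer: 1

Derivation:
Step 1: +1 fires, +1 burnt (F count now 1)
Step 2: +0 fires, +1 burnt (F count now 0)
Fire out after step 2
Initially T: 28, now '.': 9
Total burnt (originally-T cells now '.'): 1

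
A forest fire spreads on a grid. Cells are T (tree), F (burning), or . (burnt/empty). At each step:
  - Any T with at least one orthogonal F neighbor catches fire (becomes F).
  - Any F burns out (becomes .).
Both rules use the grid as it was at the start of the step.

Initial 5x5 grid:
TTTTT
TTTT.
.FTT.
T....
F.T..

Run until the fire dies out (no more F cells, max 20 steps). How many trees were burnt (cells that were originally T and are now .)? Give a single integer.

Answer: 12

Derivation:
Step 1: +3 fires, +2 burnt (F count now 3)
Step 2: +4 fires, +3 burnt (F count now 4)
Step 3: +3 fires, +4 burnt (F count now 3)
Step 4: +1 fires, +3 burnt (F count now 1)
Step 5: +1 fires, +1 burnt (F count now 1)
Step 6: +0 fires, +1 burnt (F count now 0)
Fire out after step 6
Initially T: 13, now '.': 24
Total burnt (originally-T cells now '.'): 12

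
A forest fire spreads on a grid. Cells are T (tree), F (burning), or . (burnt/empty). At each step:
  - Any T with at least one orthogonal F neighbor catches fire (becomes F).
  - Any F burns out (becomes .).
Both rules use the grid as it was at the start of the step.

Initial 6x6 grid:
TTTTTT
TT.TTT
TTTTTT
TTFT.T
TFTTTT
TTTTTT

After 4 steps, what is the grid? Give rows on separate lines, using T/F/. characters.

Step 1: 6 trees catch fire, 2 burn out
  TTTTTT
  TT.TTT
  TTFTTT
  TF.F.T
  F.FTTT
  TFTTTT
Step 2: 6 trees catch fire, 6 burn out
  TTTTTT
  TT.TTT
  TF.FTT
  F....T
  ...FTT
  F.FTTT
Step 3: 6 trees catch fire, 6 burn out
  TTTTTT
  TF.FTT
  F...FT
  .....T
  ....FT
  ...FTT
Step 4: 7 trees catch fire, 6 burn out
  TFTFTT
  F...FT
  .....F
  .....T
  .....F
  ....FT

TFTFTT
F...FT
.....F
.....T
.....F
....FT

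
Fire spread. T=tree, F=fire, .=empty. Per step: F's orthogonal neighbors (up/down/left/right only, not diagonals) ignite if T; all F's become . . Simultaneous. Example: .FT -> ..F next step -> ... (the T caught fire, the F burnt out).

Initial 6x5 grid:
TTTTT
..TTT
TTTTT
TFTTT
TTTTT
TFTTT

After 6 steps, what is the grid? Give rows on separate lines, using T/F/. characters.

Step 1: 6 trees catch fire, 2 burn out
  TTTTT
  ..TTT
  TFTTT
  F.FTT
  TFTTT
  F.FTT
Step 2: 6 trees catch fire, 6 burn out
  TTTTT
  ..TTT
  F.FTT
  ...FT
  F.FTT
  ...FT
Step 3: 5 trees catch fire, 6 burn out
  TTTTT
  ..FTT
  ...FT
  ....F
  ...FT
  ....F
Step 4: 4 trees catch fire, 5 burn out
  TTFTT
  ...FT
  ....F
  .....
  ....F
  .....
Step 5: 3 trees catch fire, 4 burn out
  TF.FT
  ....F
  .....
  .....
  .....
  .....
Step 6: 2 trees catch fire, 3 burn out
  F...F
  .....
  .....
  .....
  .....
  .....

F...F
.....
.....
.....
.....
.....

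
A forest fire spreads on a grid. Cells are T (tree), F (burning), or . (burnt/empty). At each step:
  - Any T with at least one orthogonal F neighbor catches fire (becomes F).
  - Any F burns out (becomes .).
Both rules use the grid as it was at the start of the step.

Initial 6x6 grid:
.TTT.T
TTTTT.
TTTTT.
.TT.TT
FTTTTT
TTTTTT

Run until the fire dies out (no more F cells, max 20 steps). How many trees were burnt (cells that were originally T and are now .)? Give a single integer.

Answer: 28

Derivation:
Step 1: +2 fires, +1 burnt (F count now 2)
Step 2: +3 fires, +2 burnt (F count now 3)
Step 3: +4 fires, +3 burnt (F count now 4)
Step 4: +5 fires, +4 burnt (F count now 5)
Step 5: +7 fires, +5 burnt (F count now 7)
Step 6: +5 fires, +7 burnt (F count now 5)
Step 7: +2 fires, +5 burnt (F count now 2)
Step 8: +0 fires, +2 burnt (F count now 0)
Fire out after step 8
Initially T: 29, now '.': 35
Total burnt (originally-T cells now '.'): 28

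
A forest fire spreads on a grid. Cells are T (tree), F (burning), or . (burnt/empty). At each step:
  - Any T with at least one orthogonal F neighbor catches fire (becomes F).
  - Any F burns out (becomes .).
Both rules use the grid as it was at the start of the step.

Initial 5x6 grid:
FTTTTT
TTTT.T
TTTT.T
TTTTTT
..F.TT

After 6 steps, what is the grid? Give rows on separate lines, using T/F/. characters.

Step 1: 3 trees catch fire, 2 burn out
  .FTTTT
  FTTT.T
  TTTT.T
  TTFTTT
  ....TT
Step 2: 6 trees catch fire, 3 burn out
  ..FTTT
  .FTT.T
  FTFT.T
  TF.FTT
  ....TT
Step 3: 6 trees catch fire, 6 burn out
  ...FTT
  ..FT.T
  .F.F.T
  F...FT
  ....TT
Step 4: 4 trees catch fire, 6 burn out
  ....FT
  ...F.T
  .....T
  .....F
  ....FT
Step 5: 3 trees catch fire, 4 burn out
  .....F
  .....T
  .....F
  ......
  .....F
Step 6: 1 trees catch fire, 3 burn out
  ......
  .....F
  ......
  ......
  ......

......
.....F
......
......
......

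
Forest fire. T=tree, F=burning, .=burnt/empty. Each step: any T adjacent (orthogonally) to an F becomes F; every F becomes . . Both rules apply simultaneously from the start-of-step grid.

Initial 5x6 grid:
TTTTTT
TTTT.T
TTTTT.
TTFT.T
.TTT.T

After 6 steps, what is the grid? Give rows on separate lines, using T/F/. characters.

Step 1: 4 trees catch fire, 1 burn out
  TTTTTT
  TTTT.T
  TTFTT.
  TF.F.T
  .TFT.T
Step 2: 6 trees catch fire, 4 burn out
  TTTTTT
  TTFT.T
  TF.FT.
  F....T
  .F.F.T
Step 3: 5 trees catch fire, 6 burn out
  TTFTTT
  TF.F.T
  F...F.
  .....T
  .....T
Step 4: 3 trees catch fire, 5 burn out
  TF.FTT
  F....T
  ......
  .....T
  .....T
Step 5: 2 trees catch fire, 3 burn out
  F...FT
  .....T
  ......
  .....T
  .....T
Step 6: 1 trees catch fire, 2 burn out
  .....F
  .....T
  ......
  .....T
  .....T

.....F
.....T
......
.....T
.....T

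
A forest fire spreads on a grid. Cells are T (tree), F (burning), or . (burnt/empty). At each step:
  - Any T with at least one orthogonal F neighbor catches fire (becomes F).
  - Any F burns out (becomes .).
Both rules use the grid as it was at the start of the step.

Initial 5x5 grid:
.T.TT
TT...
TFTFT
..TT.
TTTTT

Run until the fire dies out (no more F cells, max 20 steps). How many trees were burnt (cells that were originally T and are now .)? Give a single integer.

Answer: 13

Derivation:
Step 1: +5 fires, +2 burnt (F count now 5)
Step 2: +4 fires, +5 burnt (F count now 4)
Step 3: +2 fires, +4 burnt (F count now 2)
Step 4: +1 fires, +2 burnt (F count now 1)
Step 5: +1 fires, +1 burnt (F count now 1)
Step 6: +0 fires, +1 burnt (F count now 0)
Fire out after step 6
Initially T: 15, now '.': 23
Total burnt (originally-T cells now '.'): 13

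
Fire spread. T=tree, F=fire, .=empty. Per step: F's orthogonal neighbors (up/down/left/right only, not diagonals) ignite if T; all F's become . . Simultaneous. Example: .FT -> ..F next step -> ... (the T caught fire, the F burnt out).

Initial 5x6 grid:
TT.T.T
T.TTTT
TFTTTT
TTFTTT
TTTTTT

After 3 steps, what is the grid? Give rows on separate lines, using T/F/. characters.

Step 1: 5 trees catch fire, 2 burn out
  TT.T.T
  T.TTTT
  F.FTTT
  TF.FTT
  TTFTTT
Step 2: 7 trees catch fire, 5 burn out
  TT.T.T
  F.FTTT
  ...FTT
  F...FT
  TF.FTT
Step 3: 6 trees catch fire, 7 burn out
  FT.T.T
  ...FTT
  ....FT
  .....F
  F...FT

FT.T.T
...FTT
....FT
.....F
F...FT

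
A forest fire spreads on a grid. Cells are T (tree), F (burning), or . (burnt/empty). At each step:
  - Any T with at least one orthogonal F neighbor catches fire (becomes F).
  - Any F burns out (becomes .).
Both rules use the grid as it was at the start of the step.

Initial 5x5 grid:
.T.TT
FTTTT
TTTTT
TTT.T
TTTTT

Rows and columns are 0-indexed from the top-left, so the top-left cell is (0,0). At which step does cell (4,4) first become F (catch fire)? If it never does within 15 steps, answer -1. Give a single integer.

Step 1: cell (4,4)='T' (+2 fires, +1 burnt)
Step 2: cell (4,4)='T' (+4 fires, +2 burnt)
Step 3: cell (4,4)='T' (+4 fires, +4 burnt)
Step 4: cell (4,4)='T' (+5 fires, +4 burnt)
Step 5: cell (4,4)='T' (+3 fires, +5 burnt)
Step 6: cell (4,4)='T' (+2 fires, +3 burnt)
Step 7: cell (4,4)='F' (+1 fires, +2 burnt)
  -> target ignites at step 7
Step 8: cell (4,4)='.' (+0 fires, +1 burnt)
  fire out at step 8

7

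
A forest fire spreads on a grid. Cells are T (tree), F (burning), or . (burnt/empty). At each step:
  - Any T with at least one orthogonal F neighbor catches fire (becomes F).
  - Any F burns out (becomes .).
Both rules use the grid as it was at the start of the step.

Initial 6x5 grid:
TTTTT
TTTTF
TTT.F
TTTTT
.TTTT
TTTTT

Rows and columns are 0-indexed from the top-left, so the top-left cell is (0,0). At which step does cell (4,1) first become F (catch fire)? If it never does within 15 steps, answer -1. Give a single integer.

Step 1: cell (4,1)='T' (+3 fires, +2 burnt)
Step 2: cell (4,1)='T' (+4 fires, +3 burnt)
Step 3: cell (4,1)='T' (+6 fires, +4 burnt)
Step 4: cell (4,1)='T' (+6 fires, +6 burnt)
Step 5: cell (4,1)='F' (+5 fires, +6 burnt)
  -> target ignites at step 5
Step 6: cell (4,1)='.' (+1 fires, +5 burnt)
Step 7: cell (4,1)='.' (+1 fires, +1 burnt)
Step 8: cell (4,1)='.' (+0 fires, +1 burnt)
  fire out at step 8

5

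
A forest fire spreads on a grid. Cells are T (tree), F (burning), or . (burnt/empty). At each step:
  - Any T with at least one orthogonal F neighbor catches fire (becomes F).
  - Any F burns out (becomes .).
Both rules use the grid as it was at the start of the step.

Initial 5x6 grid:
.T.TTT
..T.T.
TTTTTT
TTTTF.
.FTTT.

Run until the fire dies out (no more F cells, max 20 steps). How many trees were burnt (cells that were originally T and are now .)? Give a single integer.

Answer: 18

Derivation:
Step 1: +5 fires, +2 burnt (F count now 5)
Step 2: +7 fires, +5 burnt (F count now 7)
Step 3: +3 fires, +7 burnt (F count now 3)
Step 4: +3 fires, +3 burnt (F count now 3)
Step 5: +0 fires, +3 burnt (F count now 0)
Fire out after step 5
Initially T: 19, now '.': 29
Total burnt (originally-T cells now '.'): 18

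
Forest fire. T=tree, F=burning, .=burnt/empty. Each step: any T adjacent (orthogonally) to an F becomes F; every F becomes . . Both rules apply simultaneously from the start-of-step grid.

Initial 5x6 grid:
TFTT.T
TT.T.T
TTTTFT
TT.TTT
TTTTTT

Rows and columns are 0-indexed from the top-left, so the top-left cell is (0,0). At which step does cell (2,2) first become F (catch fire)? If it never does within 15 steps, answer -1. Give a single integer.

Step 1: cell (2,2)='T' (+6 fires, +2 burnt)
Step 2: cell (2,2)='F' (+9 fires, +6 burnt)
  -> target ignites at step 2
Step 3: cell (2,2)='.' (+5 fires, +9 burnt)
Step 4: cell (2,2)='.' (+3 fires, +5 burnt)
Step 5: cell (2,2)='.' (+1 fires, +3 burnt)
Step 6: cell (2,2)='.' (+0 fires, +1 burnt)
  fire out at step 6

2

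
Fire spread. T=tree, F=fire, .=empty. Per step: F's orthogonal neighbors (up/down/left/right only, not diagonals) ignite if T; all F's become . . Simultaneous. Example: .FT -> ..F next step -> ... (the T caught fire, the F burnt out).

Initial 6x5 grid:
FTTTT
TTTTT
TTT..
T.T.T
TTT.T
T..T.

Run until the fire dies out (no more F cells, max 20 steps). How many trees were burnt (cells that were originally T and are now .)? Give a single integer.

Answer: 18

Derivation:
Step 1: +2 fires, +1 burnt (F count now 2)
Step 2: +3 fires, +2 burnt (F count now 3)
Step 3: +4 fires, +3 burnt (F count now 4)
Step 4: +4 fires, +4 burnt (F count now 4)
Step 5: +4 fires, +4 burnt (F count now 4)
Step 6: +1 fires, +4 burnt (F count now 1)
Step 7: +0 fires, +1 burnt (F count now 0)
Fire out after step 7
Initially T: 21, now '.': 27
Total burnt (originally-T cells now '.'): 18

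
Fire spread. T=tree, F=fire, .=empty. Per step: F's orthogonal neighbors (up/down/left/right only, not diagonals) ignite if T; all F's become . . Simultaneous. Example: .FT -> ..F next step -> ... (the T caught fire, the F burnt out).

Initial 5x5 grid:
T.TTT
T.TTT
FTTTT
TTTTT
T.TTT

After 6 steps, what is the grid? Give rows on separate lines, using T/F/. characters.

Step 1: 3 trees catch fire, 1 burn out
  T.TTT
  F.TTT
  .FTTT
  FTTTT
  T.TTT
Step 2: 4 trees catch fire, 3 burn out
  F.TTT
  ..TTT
  ..FTT
  .FTTT
  F.TTT
Step 3: 3 trees catch fire, 4 burn out
  ..TTT
  ..FTT
  ...FT
  ..FTT
  ..TTT
Step 4: 5 trees catch fire, 3 burn out
  ..FTT
  ...FT
  ....F
  ...FT
  ..FTT
Step 5: 4 trees catch fire, 5 burn out
  ...FT
  ....F
  .....
  ....F
  ...FT
Step 6: 2 trees catch fire, 4 burn out
  ....F
  .....
  .....
  .....
  ....F

....F
.....
.....
.....
....F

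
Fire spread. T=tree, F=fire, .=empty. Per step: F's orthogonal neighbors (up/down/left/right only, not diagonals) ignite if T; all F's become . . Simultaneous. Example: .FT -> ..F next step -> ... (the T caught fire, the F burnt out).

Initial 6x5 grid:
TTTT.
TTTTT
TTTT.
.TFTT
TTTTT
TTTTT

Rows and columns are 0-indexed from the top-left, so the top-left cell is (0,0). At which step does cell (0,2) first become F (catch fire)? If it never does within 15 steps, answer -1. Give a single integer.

Step 1: cell (0,2)='T' (+4 fires, +1 burnt)
Step 2: cell (0,2)='T' (+7 fires, +4 burnt)
Step 3: cell (0,2)='F' (+8 fires, +7 burnt)
  -> target ignites at step 3
Step 4: cell (0,2)='.' (+6 fires, +8 burnt)
Step 5: cell (0,2)='.' (+1 fires, +6 burnt)
Step 6: cell (0,2)='.' (+0 fires, +1 burnt)
  fire out at step 6

3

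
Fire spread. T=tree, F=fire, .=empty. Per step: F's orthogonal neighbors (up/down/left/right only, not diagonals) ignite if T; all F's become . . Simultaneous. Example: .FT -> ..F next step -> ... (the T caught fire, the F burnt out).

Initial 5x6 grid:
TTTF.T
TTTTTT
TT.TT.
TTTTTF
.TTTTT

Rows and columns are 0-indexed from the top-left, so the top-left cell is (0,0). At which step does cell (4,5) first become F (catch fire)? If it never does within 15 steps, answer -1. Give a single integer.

Step 1: cell (4,5)='F' (+4 fires, +2 burnt)
  -> target ignites at step 1
Step 2: cell (4,5)='.' (+7 fires, +4 burnt)
Step 3: cell (4,5)='.' (+5 fires, +7 burnt)
Step 4: cell (4,5)='.' (+5 fires, +5 burnt)
Step 5: cell (4,5)='.' (+3 fires, +5 burnt)
Step 6: cell (4,5)='.' (+0 fires, +3 burnt)
  fire out at step 6

1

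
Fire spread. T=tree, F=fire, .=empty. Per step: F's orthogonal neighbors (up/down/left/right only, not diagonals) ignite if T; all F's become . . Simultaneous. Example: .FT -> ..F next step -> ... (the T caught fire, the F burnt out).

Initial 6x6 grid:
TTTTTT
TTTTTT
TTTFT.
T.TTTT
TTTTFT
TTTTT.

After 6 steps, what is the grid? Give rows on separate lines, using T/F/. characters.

Step 1: 8 trees catch fire, 2 burn out
  TTTTTT
  TTTFTT
  TTF.F.
  T.TFFT
  TTTF.F
  TTTTF.
Step 2: 8 trees catch fire, 8 burn out
  TTTFTT
  TTF.FT
  TF....
  T.F..F
  TTF...
  TTTF..
Step 3: 7 trees catch fire, 8 burn out
  TTF.FT
  TF...F
  F.....
  T.....
  TF....
  TTF...
Step 4: 6 trees catch fire, 7 burn out
  TF...F
  F.....
  ......
  F.....
  F.....
  TF....
Step 5: 2 trees catch fire, 6 burn out
  F.....
  ......
  ......
  ......
  ......
  F.....
Step 6: 0 trees catch fire, 2 burn out
  ......
  ......
  ......
  ......
  ......
  ......

......
......
......
......
......
......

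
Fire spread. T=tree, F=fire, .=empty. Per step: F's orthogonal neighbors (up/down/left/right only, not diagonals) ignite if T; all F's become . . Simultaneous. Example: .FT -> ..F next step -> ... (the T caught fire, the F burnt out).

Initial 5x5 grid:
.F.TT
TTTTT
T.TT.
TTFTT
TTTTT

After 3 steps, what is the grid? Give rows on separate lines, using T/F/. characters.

Step 1: 5 trees catch fire, 2 burn out
  ...TT
  TFTTT
  T.FT.
  TF.FT
  TTFTT
Step 2: 7 trees catch fire, 5 burn out
  ...TT
  F.FTT
  T..F.
  F...F
  TF.FT
Step 3: 4 trees catch fire, 7 burn out
  ...TT
  ...FT
  F....
  .....
  F...F

...TT
...FT
F....
.....
F...F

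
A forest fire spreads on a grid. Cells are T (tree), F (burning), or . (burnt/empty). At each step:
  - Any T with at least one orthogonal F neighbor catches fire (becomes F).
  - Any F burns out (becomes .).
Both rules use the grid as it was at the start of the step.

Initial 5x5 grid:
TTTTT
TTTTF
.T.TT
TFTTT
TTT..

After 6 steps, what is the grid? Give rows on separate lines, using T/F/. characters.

Step 1: 7 trees catch fire, 2 burn out
  TTTTF
  TTTF.
  .F.TF
  F.FTT
  TFT..
Step 2: 8 trees catch fire, 7 burn out
  TTTF.
  TFF..
  ...F.
  ...FF
  F.F..
Step 3: 3 trees catch fire, 8 burn out
  TFF..
  F....
  .....
  .....
  .....
Step 4: 1 trees catch fire, 3 burn out
  F....
  .....
  .....
  .....
  .....
Step 5: 0 trees catch fire, 1 burn out
  .....
  .....
  .....
  .....
  .....
Step 6: 0 trees catch fire, 0 burn out
  .....
  .....
  .....
  .....
  .....

.....
.....
.....
.....
.....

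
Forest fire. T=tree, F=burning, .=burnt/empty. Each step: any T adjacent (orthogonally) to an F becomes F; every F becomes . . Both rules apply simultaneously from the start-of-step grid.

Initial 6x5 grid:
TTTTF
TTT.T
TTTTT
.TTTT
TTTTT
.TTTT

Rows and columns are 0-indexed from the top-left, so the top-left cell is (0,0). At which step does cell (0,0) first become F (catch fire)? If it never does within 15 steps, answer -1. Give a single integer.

Step 1: cell (0,0)='T' (+2 fires, +1 burnt)
Step 2: cell (0,0)='T' (+2 fires, +2 burnt)
Step 3: cell (0,0)='T' (+4 fires, +2 burnt)
Step 4: cell (0,0)='F' (+5 fires, +4 burnt)
  -> target ignites at step 4
Step 5: cell (0,0)='.' (+5 fires, +5 burnt)
Step 6: cell (0,0)='.' (+4 fires, +5 burnt)
Step 7: cell (0,0)='.' (+2 fires, +4 burnt)
Step 8: cell (0,0)='.' (+2 fires, +2 burnt)
Step 9: cell (0,0)='.' (+0 fires, +2 burnt)
  fire out at step 9

4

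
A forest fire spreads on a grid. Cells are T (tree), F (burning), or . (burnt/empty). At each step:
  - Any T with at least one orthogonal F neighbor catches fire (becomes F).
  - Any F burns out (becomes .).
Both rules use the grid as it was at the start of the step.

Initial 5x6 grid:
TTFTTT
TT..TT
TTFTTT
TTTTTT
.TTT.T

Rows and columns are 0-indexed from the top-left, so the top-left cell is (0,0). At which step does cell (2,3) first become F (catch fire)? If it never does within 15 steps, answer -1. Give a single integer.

Step 1: cell (2,3)='F' (+5 fires, +2 burnt)
  -> target ignites at step 1
Step 2: cell (2,3)='.' (+8 fires, +5 burnt)
Step 3: cell (2,3)='.' (+8 fires, +8 burnt)
Step 4: cell (2,3)='.' (+2 fires, +8 burnt)
Step 5: cell (2,3)='.' (+1 fires, +2 burnt)
Step 6: cell (2,3)='.' (+0 fires, +1 burnt)
  fire out at step 6

1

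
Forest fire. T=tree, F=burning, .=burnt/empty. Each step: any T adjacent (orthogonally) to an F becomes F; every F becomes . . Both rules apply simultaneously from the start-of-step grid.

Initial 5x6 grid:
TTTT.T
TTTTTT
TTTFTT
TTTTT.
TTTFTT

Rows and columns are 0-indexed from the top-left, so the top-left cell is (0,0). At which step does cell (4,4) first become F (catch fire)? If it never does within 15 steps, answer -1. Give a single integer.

Step 1: cell (4,4)='F' (+6 fires, +2 burnt)
  -> target ignites at step 1
Step 2: cell (4,4)='.' (+9 fires, +6 burnt)
Step 3: cell (4,4)='.' (+6 fires, +9 burnt)
Step 4: cell (4,4)='.' (+4 fires, +6 burnt)
Step 5: cell (4,4)='.' (+1 fires, +4 burnt)
Step 6: cell (4,4)='.' (+0 fires, +1 burnt)
  fire out at step 6

1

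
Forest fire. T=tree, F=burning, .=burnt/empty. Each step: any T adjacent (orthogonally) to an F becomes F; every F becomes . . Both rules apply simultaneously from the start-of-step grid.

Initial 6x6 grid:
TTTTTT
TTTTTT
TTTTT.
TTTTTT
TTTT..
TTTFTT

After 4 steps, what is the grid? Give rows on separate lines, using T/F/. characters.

Step 1: 3 trees catch fire, 1 burn out
  TTTTTT
  TTTTTT
  TTTTT.
  TTTTTT
  TTTF..
  TTF.FT
Step 2: 4 trees catch fire, 3 burn out
  TTTTTT
  TTTTTT
  TTTTT.
  TTTFTT
  TTF...
  TF...F
Step 3: 5 trees catch fire, 4 burn out
  TTTTTT
  TTTTTT
  TTTFT.
  TTF.FT
  TF....
  F.....
Step 4: 6 trees catch fire, 5 burn out
  TTTTTT
  TTTFTT
  TTF.F.
  TF...F
  F.....
  ......

TTTTTT
TTTFTT
TTF.F.
TF...F
F.....
......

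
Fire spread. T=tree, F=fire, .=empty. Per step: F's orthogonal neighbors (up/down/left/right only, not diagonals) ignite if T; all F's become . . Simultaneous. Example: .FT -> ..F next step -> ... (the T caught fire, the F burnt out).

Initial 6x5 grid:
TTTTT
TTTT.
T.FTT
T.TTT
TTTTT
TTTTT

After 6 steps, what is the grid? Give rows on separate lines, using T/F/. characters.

Step 1: 3 trees catch fire, 1 burn out
  TTTTT
  TTFT.
  T..FT
  T.FTT
  TTTTT
  TTTTT
Step 2: 6 trees catch fire, 3 burn out
  TTFTT
  TF.F.
  T...F
  T..FT
  TTFTT
  TTTTT
Step 3: 7 trees catch fire, 6 burn out
  TF.FT
  F....
  T....
  T...F
  TF.FT
  TTFTT
Step 4: 7 trees catch fire, 7 burn out
  F...F
  .....
  F....
  T....
  F...F
  TF.FT
Step 5: 3 trees catch fire, 7 burn out
  .....
  .....
  .....
  F....
  .....
  F...F
Step 6: 0 trees catch fire, 3 burn out
  .....
  .....
  .....
  .....
  .....
  .....

.....
.....
.....
.....
.....
.....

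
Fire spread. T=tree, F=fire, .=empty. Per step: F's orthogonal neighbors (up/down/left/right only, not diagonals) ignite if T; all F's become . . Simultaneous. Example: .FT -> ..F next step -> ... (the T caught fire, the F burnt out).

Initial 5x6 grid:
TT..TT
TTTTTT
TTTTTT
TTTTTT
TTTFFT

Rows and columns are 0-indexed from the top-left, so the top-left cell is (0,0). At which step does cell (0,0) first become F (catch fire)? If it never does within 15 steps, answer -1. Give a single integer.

Step 1: cell (0,0)='T' (+4 fires, +2 burnt)
Step 2: cell (0,0)='T' (+5 fires, +4 burnt)
Step 3: cell (0,0)='T' (+6 fires, +5 burnt)
Step 4: cell (0,0)='T' (+5 fires, +6 burnt)
Step 5: cell (0,0)='T' (+3 fires, +5 burnt)
Step 6: cell (0,0)='T' (+2 fires, +3 burnt)
Step 7: cell (0,0)='F' (+1 fires, +2 burnt)
  -> target ignites at step 7
Step 8: cell (0,0)='.' (+0 fires, +1 burnt)
  fire out at step 8

7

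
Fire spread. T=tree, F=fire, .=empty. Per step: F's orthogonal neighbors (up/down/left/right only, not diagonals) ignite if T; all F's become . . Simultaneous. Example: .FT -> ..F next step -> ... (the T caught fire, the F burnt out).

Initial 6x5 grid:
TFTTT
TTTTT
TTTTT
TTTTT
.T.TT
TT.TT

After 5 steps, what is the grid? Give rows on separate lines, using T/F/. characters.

Step 1: 3 trees catch fire, 1 burn out
  F.FTT
  TFTTT
  TTTTT
  TTTTT
  .T.TT
  TT.TT
Step 2: 4 trees catch fire, 3 burn out
  ...FT
  F.FTT
  TFTTT
  TTTTT
  .T.TT
  TT.TT
Step 3: 5 trees catch fire, 4 burn out
  ....F
  ...FT
  F.FTT
  TFTTT
  .T.TT
  TT.TT
Step 4: 5 trees catch fire, 5 burn out
  .....
  ....F
  ...FT
  F.FTT
  .F.TT
  TT.TT
Step 5: 3 trees catch fire, 5 burn out
  .....
  .....
  ....F
  ...FT
  ...TT
  TF.TT

.....
.....
....F
...FT
...TT
TF.TT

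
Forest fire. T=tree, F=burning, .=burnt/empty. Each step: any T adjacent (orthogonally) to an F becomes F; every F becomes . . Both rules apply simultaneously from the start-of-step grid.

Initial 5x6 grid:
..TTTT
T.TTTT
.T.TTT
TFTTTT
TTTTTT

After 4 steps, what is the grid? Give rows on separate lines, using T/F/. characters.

Step 1: 4 trees catch fire, 1 burn out
  ..TTTT
  T.TTTT
  .F.TTT
  F.FTTT
  TFTTTT
Step 2: 3 trees catch fire, 4 burn out
  ..TTTT
  T.TTTT
  ...TTT
  ...FTT
  F.FTTT
Step 3: 3 trees catch fire, 3 burn out
  ..TTTT
  T.TTTT
  ...FTT
  ....FT
  ...FTT
Step 4: 4 trees catch fire, 3 burn out
  ..TTTT
  T.TFTT
  ....FT
  .....F
  ....FT

..TTTT
T.TFTT
....FT
.....F
....FT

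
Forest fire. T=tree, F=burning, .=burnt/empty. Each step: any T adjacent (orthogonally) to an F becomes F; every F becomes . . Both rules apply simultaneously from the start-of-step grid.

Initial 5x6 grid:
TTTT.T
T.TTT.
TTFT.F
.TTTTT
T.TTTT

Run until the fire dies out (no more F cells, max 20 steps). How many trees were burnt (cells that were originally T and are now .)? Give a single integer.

Answer: 20

Derivation:
Step 1: +5 fires, +2 burnt (F count now 5)
Step 2: +8 fires, +5 burnt (F count now 8)
Step 3: +6 fires, +8 burnt (F count now 6)
Step 4: +1 fires, +6 burnt (F count now 1)
Step 5: +0 fires, +1 burnt (F count now 0)
Fire out after step 5
Initially T: 22, now '.': 28
Total burnt (originally-T cells now '.'): 20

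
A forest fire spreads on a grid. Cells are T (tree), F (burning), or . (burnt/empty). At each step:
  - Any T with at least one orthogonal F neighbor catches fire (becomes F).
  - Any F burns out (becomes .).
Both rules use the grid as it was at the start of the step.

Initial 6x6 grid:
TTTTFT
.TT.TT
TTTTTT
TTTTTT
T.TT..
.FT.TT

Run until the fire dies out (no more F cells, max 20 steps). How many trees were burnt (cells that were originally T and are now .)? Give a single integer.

Answer: 25

Derivation:
Step 1: +4 fires, +2 burnt (F count now 4)
Step 2: +4 fires, +4 burnt (F count now 4)
Step 3: +7 fires, +4 burnt (F count now 7)
Step 4: +6 fires, +7 burnt (F count now 6)
Step 5: +2 fires, +6 burnt (F count now 2)
Step 6: +2 fires, +2 burnt (F count now 2)
Step 7: +0 fires, +2 burnt (F count now 0)
Fire out after step 7
Initially T: 27, now '.': 34
Total burnt (originally-T cells now '.'): 25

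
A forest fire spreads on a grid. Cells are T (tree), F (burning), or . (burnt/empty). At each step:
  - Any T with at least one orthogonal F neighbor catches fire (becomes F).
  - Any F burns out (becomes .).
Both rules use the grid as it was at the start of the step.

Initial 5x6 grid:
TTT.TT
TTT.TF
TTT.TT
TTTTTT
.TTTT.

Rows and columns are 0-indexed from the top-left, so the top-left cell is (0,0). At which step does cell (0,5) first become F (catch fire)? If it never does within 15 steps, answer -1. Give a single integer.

Step 1: cell (0,5)='F' (+3 fires, +1 burnt)
  -> target ignites at step 1
Step 2: cell (0,5)='.' (+3 fires, +3 burnt)
Step 3: cell (0,5)='.' (+1 fires, +3 burnt)
Step 4: cell (0,5)='.' (+2 fires, +1 burnt)
Step 5: cell (0,5)='.' (+2 fires, +2 burnt)
Step 6: cell (0,5)='.' (+3 fires, +2 burnt)
Step 7: cell (0,5)='.' (+4 fires, +3 burnt)
Step 8: cell (0,5)='.' (+3 fires, +4 burnt)
Step 9: cell (0,5)='.' (+2 fires, +3 burnt)
Step 10: cell (0,5)='.' (+1 fires, +2 burnt)
Step 11: cell (0,5)='.' (+0 fires, +1 burnt)
  fire out at step 11

1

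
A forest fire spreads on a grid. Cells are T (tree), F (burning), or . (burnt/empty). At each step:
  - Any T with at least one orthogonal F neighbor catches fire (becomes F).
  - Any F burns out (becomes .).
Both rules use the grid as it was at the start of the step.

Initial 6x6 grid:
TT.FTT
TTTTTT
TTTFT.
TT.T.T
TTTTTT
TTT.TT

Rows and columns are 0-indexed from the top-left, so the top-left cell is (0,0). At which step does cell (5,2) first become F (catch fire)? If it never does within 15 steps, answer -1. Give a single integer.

Step 1: cell (5,2)='T' (+5 fires, +2 burnt)
Step 2: cell (5,2)='T' (+5 fires, +5 burnt)
Step 3: cell (5,2)='T' (+6 fires, +5 burnt)
Step 4: cell (5,2)='F' (+7 fires, +6 burnt)
  -> target ignites at step 4
Step 5: cell (5,2)='.' (+5 fires, +7 burnt)
Step 6: cell (5,2)='.' (+1 fires, +5 burnt)
Step 7: cell (5,2)='.' (+0 fires, +1 burnt)
  fire out at step 7

4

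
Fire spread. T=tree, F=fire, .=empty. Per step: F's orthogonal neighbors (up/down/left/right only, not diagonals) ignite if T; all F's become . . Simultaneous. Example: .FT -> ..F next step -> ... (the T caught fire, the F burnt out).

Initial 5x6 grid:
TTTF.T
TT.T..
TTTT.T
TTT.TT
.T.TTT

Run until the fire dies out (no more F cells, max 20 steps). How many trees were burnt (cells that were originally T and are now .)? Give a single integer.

Step 1: +2 fires, +1 burnt (F count now 2)
Step 2: +2 fires, +2 burnt (F count now 2)
Step 3: +3 fires, +2 burnt (F count now 3)
Step 4: +3 fires, +3 burnt (F count now 3)
Step 5: +2 fires, +3 burnt (F count now 2)
Step 6: +2 fires, +2 burnt (F count now 2)
Step 7: +0 fires, +2 burnt (F count now 0)
Fire out after step 7
Initially T: 21, now '.': 23
Total burnt (originally-T cells now '.'): 14

Answer: 14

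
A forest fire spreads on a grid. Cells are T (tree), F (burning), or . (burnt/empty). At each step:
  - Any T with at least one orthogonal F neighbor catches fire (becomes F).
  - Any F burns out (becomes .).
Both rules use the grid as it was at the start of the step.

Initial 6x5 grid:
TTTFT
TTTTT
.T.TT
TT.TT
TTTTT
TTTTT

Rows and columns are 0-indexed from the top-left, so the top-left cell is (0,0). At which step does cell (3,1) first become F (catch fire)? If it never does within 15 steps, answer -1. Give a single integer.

Step 1: cell (3,1)='T' (+3 fires, +1 burnt)
Step 2: cell (3,1)='T' (+4 fires, +3 burnt)
Step 3: cell (3,1)='T' (+4 fires, +4 burnt)
Step 4: cell (3,1)='T' (+4 fires, +4 burnt)
Step 5: cell (3,1)='F' (+4 fires, +4 burnt)
  -> target ignites at step 5
Step 6: cell (3,1)='.' (+4 fires, +4 burnt)
Step 7: cell (3,1)='.' (+2 fires, +4 burnt)
Step 8: cell (3,1)='.' (+1 fires, +2 burnt)
Step 9: cell (3,1)='.' (+0 fires, +1 burnt)
  fire out at step 9

5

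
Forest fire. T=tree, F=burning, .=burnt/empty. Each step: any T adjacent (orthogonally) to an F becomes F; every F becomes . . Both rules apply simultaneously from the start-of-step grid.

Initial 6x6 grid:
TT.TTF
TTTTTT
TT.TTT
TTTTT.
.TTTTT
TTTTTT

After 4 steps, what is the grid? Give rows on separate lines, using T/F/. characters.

Step 1: 2 trees catch fire, 1 burn out
  TT.TF.
  TTTTTF
  TT.TTT
  TTTTT.
  .TTTTT
  TTTTTT
Step 2: 3 trees catch fire, 2 burn out
  TT.F..
  TTTTF.
  TT.TTF
  TTTTT.
  .TTTTT
  TTTTTT
Step 3: 2 trees catch fire, 3 burn out
  TT....
  TTTF..
  TT.TF.
  TTTTT.
  .TTTTT
  TTTTTT
Step 4: 3 trees catch fire, 2 burn out
  TT....
  TTF...
  TT.F..
  TTTTF.
  .TTTTT
  TTTTTT

TT....
TTF...
TT.F..
TTTTF.
.TTTTT
TTTTTT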